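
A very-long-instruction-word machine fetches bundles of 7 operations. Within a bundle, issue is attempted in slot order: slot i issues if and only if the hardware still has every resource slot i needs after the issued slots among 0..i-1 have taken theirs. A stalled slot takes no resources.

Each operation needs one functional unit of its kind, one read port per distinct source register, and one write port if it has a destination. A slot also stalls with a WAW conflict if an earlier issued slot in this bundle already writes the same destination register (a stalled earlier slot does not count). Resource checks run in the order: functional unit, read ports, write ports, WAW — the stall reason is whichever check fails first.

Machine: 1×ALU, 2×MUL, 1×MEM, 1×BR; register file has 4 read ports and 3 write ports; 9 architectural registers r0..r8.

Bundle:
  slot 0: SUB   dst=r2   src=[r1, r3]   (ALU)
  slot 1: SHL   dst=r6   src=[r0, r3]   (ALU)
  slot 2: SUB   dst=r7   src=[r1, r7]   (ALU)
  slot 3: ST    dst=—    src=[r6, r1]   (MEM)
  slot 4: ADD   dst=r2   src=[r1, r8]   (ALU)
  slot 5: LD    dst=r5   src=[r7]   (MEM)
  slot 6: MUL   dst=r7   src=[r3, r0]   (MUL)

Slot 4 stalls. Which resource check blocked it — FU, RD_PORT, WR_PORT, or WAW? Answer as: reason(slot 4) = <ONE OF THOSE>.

reason(slot 4) = FU

#0 ALU src=r1,r3 dispatched  <A:0 Mu:2 Ld:1 B:1 rd:2 wr:2>
#1 ALU src=r0,r3 held:FU  <A:0 Mu:2 Ld:1 B:1 rd:2 wr:2>
#2 ALU src=r1,r7 held:FU  <A:0 Mu:2 Ld:1 B:1 rd:2 wr:2>
#3 MEM src=r6,r1 dispatched  <A:0 Mu:2 Ld:0 B:1 rd:0 wr:2>
#4 ALU src=r1,r8 held:FU  <A:0 Mu:2 Ld:0 B:1 rd:0 wr:2>
#5 MEM src=r7 held:FU  <A:0 Mu:2 Ld:0 B:1 rd:0 wr:2>
#6 MUL src=r3,r0 held:RD_PORT  <A:0 Mu:2 Ld:0 B:1 rd:0 wr:2>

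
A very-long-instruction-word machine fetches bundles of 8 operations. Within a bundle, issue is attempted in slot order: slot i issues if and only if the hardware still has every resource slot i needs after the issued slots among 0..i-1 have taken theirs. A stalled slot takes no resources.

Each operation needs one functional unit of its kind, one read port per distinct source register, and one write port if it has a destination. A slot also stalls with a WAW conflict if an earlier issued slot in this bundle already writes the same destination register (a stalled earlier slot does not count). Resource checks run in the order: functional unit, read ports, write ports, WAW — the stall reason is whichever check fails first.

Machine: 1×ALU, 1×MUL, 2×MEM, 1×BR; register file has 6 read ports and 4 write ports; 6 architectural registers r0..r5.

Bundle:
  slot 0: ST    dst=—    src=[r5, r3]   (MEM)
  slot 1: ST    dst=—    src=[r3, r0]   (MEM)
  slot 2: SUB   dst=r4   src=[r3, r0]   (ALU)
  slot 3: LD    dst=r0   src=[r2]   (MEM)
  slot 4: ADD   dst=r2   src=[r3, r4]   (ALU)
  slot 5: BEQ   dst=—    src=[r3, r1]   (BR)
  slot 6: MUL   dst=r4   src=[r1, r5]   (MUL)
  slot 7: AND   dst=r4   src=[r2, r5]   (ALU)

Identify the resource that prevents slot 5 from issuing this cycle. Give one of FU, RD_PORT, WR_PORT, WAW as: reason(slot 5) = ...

[0] MEM needs rd=2 wr=0: ok; after: ALU=1 MUL=1 MEM=1 BR=1, R=4, W=4
[1] MEM needs rd=2 wr=0: ok; after: ALU=1 MUL=1 MEM=0 BR=1, R=2, W=4
[2] ALU needs rd=2 wr=1: ok; after: ALU=0 MUL=1 MEM=0 BR=1, R=0, W=3
[3] MEM needs rd=1 wr=1: FU; after: ALU=0 MUL=1 MEM=0 BR=1, R=0, W=3
[4] ALU needs rd=2 wr=1: FU; after: ALU=0 MUL=1 MEM=0 BR=1, R=0, W=3
[5] BR needs rd=2 wr=0: RD_PORT; after: ALU=0 MUL=1 MEM=0 BR=1, R=0, W=3
[6] MUL needs rd=2 wr=1: RD_PORT; after: ALU=0 MUL=1 MEM=0 BR=1, R=0, W=3
[7] ALU needs rd=2 wr=1: FU; after: ALU=0 MUL=1 MEM=0 BR=1, R=0, W=3

reason(slot 5) = RD_PORT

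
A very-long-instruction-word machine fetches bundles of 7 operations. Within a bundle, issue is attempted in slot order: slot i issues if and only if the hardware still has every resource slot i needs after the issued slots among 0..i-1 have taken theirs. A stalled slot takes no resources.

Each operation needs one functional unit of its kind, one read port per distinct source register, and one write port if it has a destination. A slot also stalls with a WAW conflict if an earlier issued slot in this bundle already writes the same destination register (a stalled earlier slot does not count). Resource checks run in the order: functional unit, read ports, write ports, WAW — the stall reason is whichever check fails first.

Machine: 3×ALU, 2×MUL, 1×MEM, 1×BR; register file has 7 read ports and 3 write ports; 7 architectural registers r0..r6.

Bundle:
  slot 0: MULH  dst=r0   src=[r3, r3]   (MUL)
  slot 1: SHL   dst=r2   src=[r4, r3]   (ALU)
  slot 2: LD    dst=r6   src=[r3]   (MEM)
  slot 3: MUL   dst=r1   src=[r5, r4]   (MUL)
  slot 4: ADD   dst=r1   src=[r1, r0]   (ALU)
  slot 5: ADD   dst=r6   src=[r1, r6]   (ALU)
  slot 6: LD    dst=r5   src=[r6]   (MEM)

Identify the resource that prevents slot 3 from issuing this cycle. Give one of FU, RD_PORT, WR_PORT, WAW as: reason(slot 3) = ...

reason(slot 3) = WR_PORT

#0 MUL src=r3,r3 dispatched  <A:3 Mu:1 Ld:1 B:1 rd:6 wr:2>
#1 ALU src=r4,r3 dispatched  <A:2 Mu:1 Ld:1 B:1 rd:4 wr:1>
#2 MEM src=r3 dispatched  <A:2 Mu:1 Ld:0 B:1 rd:3 wr:0>
#3 MUL src=r5,r4 held:WR_PORT  <A:2 Mu:1 Ld:0 B:1 rd:3 wr:0>
#4 ALU src=r1,r0 held:WR_PORT  <A:2 Mu:1 Ld:0 B:1 rd:3 wr:0>
#5 ALU src=r1,r6 held:WR_PORT  <A:2 Mu:1 Ld:0 B:1 rd:3 wr:0>
#6 MEM src=r6 held:FU  <A:2 Mu:1 Ld:0 B:1 rd:3 wr:0>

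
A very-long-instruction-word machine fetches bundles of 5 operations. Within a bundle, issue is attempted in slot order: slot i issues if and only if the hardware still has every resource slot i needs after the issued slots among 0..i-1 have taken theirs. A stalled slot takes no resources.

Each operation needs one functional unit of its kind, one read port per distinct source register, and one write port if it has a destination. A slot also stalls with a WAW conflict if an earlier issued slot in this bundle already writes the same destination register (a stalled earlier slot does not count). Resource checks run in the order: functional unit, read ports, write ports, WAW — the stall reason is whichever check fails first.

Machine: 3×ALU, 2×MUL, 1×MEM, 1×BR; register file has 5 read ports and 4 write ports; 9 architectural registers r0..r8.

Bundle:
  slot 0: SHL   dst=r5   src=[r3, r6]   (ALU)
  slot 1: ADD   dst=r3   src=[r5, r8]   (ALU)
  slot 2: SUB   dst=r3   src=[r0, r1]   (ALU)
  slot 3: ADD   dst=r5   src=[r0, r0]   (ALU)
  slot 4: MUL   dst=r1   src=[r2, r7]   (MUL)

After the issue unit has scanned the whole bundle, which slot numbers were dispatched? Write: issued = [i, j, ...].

(0) want 1×ALU +2rd +1wr — yes → AL2|MU2|ME1|BR1|rd3|wr3
(1) want 1×ALU +2rd +1wr — yes → AL1|MU2|ME1|BR1|rd1|wr2
(2) want 1×ALU +2rd +1wr — RD_PORT → AL1|MU2|ME1|BR1|rd1|wr2
(3) want 1×ALU +1rd +1wr — WAW → AL1|MU2|ME1|BR1|rd1|wr2
(4) want 1×MUL +2rd +1wr — RD_PORT → AL1|MU2|ME1|BR1|rd1|wr2

issued = [0, 1]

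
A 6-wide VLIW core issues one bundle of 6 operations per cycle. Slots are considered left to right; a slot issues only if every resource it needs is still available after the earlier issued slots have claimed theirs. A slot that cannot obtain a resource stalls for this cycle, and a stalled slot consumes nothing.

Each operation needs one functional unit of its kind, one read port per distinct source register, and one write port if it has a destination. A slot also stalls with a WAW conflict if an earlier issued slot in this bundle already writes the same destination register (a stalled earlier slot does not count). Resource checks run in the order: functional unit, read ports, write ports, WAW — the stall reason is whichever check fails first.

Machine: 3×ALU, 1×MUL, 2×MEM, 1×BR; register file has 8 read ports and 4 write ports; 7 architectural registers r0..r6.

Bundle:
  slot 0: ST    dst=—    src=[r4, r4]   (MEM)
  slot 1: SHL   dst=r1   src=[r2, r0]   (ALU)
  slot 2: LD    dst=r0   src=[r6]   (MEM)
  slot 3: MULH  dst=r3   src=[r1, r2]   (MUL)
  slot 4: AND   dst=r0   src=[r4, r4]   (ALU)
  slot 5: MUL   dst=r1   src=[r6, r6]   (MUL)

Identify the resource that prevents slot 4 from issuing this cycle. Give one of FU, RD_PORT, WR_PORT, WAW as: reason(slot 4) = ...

reason(slot 4) = WAW

[0] MEM needs rd=1 wr=0: ok; after: ALU=3 MUL=1 MEM=1 BR=1, R=7, W=4
[1] ALU needs rd=2 wr=1: ok; after: ALU=2 MUL=1 MEM=1 BR=1, R=5, W=3
[2] MEM needs rd=1 wr=1: ok; after: ALU=2 MUL=1 MEM=0 BR=1, R=4, W=2
[3] MUL needs rd=2 wr=1: ok; after: ALU=2 MUL=0 MEM=0 BR=1, R=2, W=1
[4] ALU needs rd=1 wr=1: WAW; after: ALU=2 MUL=0 MEM=0 BR=1, R=2, W=1
[5] MUL needs rd=1 wr=1: FU; after: ALU=2 MUL=0 MEM=0 BR=1, R=2, W=1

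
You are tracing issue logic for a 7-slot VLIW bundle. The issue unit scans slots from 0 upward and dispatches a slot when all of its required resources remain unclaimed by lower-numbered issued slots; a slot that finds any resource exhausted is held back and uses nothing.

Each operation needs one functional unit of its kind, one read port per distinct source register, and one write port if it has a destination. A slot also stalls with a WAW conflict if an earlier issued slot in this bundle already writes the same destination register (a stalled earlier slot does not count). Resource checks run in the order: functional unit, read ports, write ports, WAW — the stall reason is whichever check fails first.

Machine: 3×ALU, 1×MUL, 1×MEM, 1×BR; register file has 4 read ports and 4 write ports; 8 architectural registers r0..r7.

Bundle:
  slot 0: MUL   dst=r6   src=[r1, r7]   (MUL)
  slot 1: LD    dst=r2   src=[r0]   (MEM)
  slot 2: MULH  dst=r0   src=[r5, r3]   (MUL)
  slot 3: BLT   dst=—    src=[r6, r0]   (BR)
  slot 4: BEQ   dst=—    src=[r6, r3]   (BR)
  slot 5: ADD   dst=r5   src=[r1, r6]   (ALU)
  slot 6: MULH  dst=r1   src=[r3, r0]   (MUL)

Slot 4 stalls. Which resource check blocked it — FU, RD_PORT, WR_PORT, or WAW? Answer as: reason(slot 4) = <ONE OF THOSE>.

#0 MUL src=r1,r7 dispatched  <A:3 Mu:0 Ld:1 B:1 rd:2 wr:3>
#1 MEM src=r0 dispatched  <A:3 Mu:0 Ld:0 B:1 rd:1 wr:2>
#2 MUL src=r5,r3 held:FU  <A:3 Mu:0 Ld:0 B:1 rd:1 wr:2>
#3 BR src=r6,r0 held:RD_PORT  <A:3 Mu:0 Ld:0 B:1 rd:1 wr:2>
#4 BR src=r6,r3 held:RD_PORT  <A:3 Mu:0 Ld:0 B:1 rd:1 wr:2>
#5 ALU src=r1,r6 held:RD_PORT  <A:3 Mu:0 Ld:0 B:1 rd:1 wr:2>
#6 MUL src=r3,r0 held:FU  <A:3 Mu:0 Ld:0 B:1 rd:1 wr:2>

reason(slot 4) = RD_PORT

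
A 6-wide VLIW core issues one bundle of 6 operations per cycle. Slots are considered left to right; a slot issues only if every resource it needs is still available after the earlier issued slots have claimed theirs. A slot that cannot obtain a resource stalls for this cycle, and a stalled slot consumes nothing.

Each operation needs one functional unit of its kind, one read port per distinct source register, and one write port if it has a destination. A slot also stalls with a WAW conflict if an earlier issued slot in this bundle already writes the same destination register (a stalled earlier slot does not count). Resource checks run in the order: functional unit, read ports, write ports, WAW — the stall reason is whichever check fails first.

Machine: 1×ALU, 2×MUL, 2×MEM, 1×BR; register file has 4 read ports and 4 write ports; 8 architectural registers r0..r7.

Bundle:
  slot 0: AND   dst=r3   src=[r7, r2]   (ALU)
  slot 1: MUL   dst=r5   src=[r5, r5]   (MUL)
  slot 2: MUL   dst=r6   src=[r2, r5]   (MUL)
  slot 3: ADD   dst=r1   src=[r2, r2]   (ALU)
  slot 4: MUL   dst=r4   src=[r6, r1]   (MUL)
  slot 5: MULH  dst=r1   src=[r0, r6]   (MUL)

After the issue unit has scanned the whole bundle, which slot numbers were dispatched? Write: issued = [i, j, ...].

issued = [0, 1]

[0] ALU needs rd=2 wr=1: ok; after: ALU=0 MUL=2 MEM=2 BR=1, R=2, W=3
[1] MUL needs rd=1 wr=1: ok; after: ALU=0 MUL=1 MEM=2 BR=1, R=1, W=2
[2] MUL needs rd=2 wr=1: RD_PORT; after: ALU=0 MUL=1 MEM=2 BR=1, R=1, W=2
[3] ALU needs rd=1 wr=1: FU; after: ALU=0 MUL=1 MEM=2 BR=1, R=1, W=2
[4] MUL needs rd=2 wr=1: RD_PORT; after: ALU=0 MUL=1 MEM=2 BR=1, R=1, W=2
[5] MUL needs rd=2 wr=1: RD_PORT; after: ALU=0 MUL=1 MEM=2 BR=1, R=1, W=2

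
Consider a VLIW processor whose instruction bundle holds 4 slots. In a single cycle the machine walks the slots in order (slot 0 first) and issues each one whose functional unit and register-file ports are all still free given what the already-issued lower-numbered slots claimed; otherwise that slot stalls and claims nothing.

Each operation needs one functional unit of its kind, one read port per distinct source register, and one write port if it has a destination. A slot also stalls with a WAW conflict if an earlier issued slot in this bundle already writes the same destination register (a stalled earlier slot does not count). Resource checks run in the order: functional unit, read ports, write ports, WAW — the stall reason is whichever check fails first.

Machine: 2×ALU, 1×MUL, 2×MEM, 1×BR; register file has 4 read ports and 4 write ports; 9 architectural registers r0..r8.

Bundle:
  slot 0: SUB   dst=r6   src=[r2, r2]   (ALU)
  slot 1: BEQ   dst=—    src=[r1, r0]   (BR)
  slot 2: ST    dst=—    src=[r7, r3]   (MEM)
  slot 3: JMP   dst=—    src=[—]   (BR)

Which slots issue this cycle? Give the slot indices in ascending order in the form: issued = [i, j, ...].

slot 0 (ALU): ISSUE — free A1,Mu1,Ld2,B1 rp3 wp3
slot 1 (BR): ISSUE — free A1,Mu1,Ld2,B0 rp1 wp3
slot 2 (MEM): stall RD_PORT — free A1,Mu1,Ld2,B0 rp1 wp3
slot 3 (BR): stall FU — free A1,Mu1,Ld2,B0 rp1 wp3

issued = [0, 1]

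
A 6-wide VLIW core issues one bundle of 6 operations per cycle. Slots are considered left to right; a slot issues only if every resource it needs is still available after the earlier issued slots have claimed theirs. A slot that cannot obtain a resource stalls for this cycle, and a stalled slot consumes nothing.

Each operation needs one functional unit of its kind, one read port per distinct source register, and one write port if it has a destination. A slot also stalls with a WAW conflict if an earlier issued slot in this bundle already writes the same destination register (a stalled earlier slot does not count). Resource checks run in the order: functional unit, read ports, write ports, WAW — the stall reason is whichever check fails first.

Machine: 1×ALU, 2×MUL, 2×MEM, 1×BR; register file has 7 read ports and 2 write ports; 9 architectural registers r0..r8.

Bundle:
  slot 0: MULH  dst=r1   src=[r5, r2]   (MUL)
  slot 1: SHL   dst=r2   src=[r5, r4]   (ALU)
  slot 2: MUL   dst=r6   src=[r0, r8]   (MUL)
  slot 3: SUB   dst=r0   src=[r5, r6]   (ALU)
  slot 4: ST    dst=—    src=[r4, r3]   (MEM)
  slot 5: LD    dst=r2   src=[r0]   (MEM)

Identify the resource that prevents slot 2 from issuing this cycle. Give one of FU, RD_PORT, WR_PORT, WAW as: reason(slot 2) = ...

slot 0 (MUL): ISSUE — free A1,Mu1,Ld2,B1 rp5 wp1
slot 1 (ALU): ISSUE — free A0,Mu1,Ld2,B1 rp3 wp0
slot 2 (MUL): stall WR_PORT — free A0,Mu1,Ld2,B1 rp3 wp0
slot 3 (ALU): stall FU — free A0,Mu1,Ld2,B1 rp3 wp0
slot 4 (MEM): ISSUE — free A0,Mu1,Ld1,B1 rp1 wp0
slot 5 (MEM): stall WR_PORT — free A0,Mu1,Ld1,B1 rp1 wp0

reason(slot 2) = WR_PORT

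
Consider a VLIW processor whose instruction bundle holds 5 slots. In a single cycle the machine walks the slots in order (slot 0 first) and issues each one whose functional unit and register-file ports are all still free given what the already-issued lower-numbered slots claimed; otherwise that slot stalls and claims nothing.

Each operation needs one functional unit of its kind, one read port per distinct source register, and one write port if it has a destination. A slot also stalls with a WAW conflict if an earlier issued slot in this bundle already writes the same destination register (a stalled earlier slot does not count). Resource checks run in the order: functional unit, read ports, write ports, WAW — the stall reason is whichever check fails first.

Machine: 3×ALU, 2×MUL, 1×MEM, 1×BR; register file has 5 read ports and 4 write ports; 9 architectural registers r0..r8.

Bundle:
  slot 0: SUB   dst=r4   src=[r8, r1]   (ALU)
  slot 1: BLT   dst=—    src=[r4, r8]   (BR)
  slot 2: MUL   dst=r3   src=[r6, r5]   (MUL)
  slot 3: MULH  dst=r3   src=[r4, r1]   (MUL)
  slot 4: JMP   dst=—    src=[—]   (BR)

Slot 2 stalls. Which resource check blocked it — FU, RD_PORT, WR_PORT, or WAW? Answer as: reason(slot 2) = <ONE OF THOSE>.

reason(slot 2) = RD_PORT

(0) want 1×ALU +2rd +1wr — yes → AL2|MU2|ME1|BR1|rd3|wr3
(1) want 1×BR +2rd +0wr — yes → AL2|MU2|ME1|BR0|rd1|wr3
(2) want 1×MUL +2rd +1wr — RD_PORT → AL2|MU2|ME1|BR0|rd1|wr3
(3) want 1×MUL +2rd +1wr — RD_PORT → AL2|MU2|ME1|BR0|rd1|wr3
(4) want 1×BR +0rd +0wr — FU → AL2|MU2|ME1|BR0|rd1|wr3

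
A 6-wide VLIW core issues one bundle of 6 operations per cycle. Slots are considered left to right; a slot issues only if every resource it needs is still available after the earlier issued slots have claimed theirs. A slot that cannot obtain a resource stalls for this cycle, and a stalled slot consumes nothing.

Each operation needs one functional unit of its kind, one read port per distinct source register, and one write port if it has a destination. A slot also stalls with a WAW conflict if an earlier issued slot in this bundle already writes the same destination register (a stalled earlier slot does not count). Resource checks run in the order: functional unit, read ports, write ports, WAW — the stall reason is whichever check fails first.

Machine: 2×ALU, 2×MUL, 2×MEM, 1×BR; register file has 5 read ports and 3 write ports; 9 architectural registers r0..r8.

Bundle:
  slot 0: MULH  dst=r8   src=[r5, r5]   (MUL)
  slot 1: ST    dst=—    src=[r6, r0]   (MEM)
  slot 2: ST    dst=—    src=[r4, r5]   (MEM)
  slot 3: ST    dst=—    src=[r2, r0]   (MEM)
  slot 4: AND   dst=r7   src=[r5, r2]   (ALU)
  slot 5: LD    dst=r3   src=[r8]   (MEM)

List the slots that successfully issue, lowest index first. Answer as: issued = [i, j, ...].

issued = [0, 1, 2]

#0 MUL src=r5,r5 dispatched  <A:2 Mu:1 Ld:2 B:1 rd:4 wr:2>
#1 MEM src=r6,r0 dispatched  <A:2 Mu:1 Ld:1 B:1 rd:2 wr:2>
#2 MEM src=r4,r5 dispatched  <A:2 Mu:1 Ld:0 B:1 rd:0 wr:2>
#3 MEM src=r2,r0 held:FU  <A:2 Mu:1 Ld:0 B:1 rd:0 wr:2>
#4 ALU src=r5,r2 held:RD_PORT  <A:2 Mu:1 Ld:0 B:1 rd:0 wr:2>
#5 MEM src=r8 held:FU  <A:2 Mu:1 Ld:0 B:1 rd:0 wr:2>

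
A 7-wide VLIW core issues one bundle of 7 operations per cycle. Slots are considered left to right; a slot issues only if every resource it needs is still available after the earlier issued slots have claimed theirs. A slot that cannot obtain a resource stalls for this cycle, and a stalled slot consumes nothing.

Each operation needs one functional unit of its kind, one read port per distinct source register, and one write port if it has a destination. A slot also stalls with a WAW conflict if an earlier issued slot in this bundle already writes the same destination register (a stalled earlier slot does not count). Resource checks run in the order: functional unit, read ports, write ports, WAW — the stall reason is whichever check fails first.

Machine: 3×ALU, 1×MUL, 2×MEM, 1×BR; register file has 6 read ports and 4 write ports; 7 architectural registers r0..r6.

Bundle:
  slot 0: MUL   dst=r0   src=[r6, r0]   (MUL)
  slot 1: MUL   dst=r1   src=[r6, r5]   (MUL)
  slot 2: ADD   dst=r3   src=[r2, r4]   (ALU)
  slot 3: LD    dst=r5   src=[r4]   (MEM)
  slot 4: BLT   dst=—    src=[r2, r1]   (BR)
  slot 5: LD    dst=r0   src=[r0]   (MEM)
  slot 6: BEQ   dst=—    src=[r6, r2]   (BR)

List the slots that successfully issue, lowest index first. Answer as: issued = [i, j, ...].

issued = [0, 2, 3]

#0 MUL src=r6,r0 dispatched  <A:3 Mu:0 Ld:2 B:1 rd:4 wr:3>
#1 MUL src=r6,r5 held:FU  <A:3 Mu:0 Ld:2 B:1 rd:4 wr:3>
#2 ALU src=r2,r4 dispatched  <A:2 Mu:0 Ld:2 B:1 rd:2 wr:2>
#3 MEM src=r4 dispatched  <A:2 Mu:0 Ld:1 B:1 rd:1 wr:1>
#4 BR src=r2,r1 held:RD_PORT  <A:2 Mu:0 Ld:1 B:1 rd:1 wr:1>
#5 MEM src=r0 held:WAW  <A:2 Mu:0 Ld:1 B:1 rd:1 wr:1>
#6 BR src=r6,r2 held:RD_PORT  <A:2 Mu:0 Ld:1 B:1 rd:1 wr:1>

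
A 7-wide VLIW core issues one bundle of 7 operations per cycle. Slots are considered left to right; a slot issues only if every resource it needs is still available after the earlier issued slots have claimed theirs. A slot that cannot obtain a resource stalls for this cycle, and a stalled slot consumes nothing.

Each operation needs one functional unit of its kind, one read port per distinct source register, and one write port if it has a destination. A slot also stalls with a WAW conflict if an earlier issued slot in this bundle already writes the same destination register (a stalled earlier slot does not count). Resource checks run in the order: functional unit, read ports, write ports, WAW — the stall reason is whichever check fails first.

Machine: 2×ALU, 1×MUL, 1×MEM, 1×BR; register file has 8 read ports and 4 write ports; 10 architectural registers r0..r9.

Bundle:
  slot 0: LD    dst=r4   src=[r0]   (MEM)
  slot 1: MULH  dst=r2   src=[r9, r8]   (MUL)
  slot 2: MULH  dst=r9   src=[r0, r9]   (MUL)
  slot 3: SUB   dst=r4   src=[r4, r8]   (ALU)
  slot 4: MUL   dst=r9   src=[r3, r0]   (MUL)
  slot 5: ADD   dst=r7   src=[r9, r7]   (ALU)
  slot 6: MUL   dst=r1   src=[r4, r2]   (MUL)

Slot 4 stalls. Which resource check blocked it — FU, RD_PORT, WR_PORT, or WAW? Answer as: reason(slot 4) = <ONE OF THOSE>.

[0] MEM needs rd=1 wr=1: ok; after: ALU=2 MUL=1 MEM=0 BR=1, R=7, W=3
[1] MUL needs rd=2 wr=1: ok; after: ALU=2 MUL=0 MEM=0 BR=1, R=5, W=2
[2] MUL needs rd=2 wr=1: FU; after: ALU=2 MUL=0 MEM=0 BR=1, R=5, W=2
[3] ALU needs rd=2 wr=1: WAW; after: ALU=2 MUL=0 MEM=0 BR=1, R=5, W=2
[4] MUL needs rd=2 wr=1: FU; after: ALU=2 MUL=0 MEM=0 BR=1, R=5, W=2
[5] ALU needs rd=2 wr=1: ok; after: ALU=1 MUL=0 MEM=0 BR=1, R=3, W=1
[6] MUL needs rd=2 wr=1: FU; after: ALU=1 MUL=0 MEM=0 BR=1, R=3, W=1

reason(slot 4) = FU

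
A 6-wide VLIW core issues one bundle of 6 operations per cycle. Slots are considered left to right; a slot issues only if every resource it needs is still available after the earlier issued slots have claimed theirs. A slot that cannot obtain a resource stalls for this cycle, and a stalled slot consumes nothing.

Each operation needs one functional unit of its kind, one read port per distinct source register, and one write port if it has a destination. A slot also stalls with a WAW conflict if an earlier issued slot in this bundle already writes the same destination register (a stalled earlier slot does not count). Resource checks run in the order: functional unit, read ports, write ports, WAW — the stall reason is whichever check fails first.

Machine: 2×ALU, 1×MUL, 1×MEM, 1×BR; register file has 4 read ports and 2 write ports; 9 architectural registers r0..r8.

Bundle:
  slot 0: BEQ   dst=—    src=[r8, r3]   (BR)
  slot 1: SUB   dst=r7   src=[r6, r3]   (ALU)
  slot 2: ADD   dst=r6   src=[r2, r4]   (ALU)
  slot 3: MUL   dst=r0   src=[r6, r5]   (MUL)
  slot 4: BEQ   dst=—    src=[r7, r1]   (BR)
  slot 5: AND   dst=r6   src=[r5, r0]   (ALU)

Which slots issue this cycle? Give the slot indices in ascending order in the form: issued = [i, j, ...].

[0] BR needs rd=2 wr=0: ok; after: ALU=2 MUL=1 MEM=1 BR=0, R=2, W=2
[1] ALU needs rd=2 wr=1: ok; after: ALU=1 MUL=1 MEM=1 BR=0, R=0, W=1
[2] ALU needs rd=2 wr=1: RD_PORT; after: ALU=1 MUL=1 MEM=1 BR=0, R=0, W=1
[3] MUL needs rd=2 wr=1: RD_PORT; after: ALU=1 MUL=1 MEM=1 BR=0, R=0, W=1
[4] BR needs rd=2 wr=0: FU; after: ALU=1 MUL=1 MEM=1 BR=0, R=0, W=1
[5] ALU needs rd=2 wr=1: RD_PORT; after: ALU=1 MUL=1 MEM=1 BR=0, R=0, W=1

issued = [0, 1]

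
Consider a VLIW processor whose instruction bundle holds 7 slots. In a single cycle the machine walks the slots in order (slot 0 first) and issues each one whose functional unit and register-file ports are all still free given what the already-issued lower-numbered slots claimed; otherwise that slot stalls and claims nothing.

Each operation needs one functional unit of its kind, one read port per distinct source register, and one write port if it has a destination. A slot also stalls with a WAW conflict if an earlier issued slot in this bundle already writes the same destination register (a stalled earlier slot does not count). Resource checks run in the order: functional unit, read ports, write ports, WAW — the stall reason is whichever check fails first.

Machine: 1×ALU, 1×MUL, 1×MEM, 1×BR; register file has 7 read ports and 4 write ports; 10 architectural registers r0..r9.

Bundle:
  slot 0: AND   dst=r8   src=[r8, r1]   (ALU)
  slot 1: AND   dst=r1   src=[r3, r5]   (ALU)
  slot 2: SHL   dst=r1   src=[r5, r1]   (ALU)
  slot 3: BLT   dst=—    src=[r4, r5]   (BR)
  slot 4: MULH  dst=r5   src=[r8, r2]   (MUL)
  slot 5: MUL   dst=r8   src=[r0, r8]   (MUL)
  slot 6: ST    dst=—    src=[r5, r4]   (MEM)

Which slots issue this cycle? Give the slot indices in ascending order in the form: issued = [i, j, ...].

issued = [0, 3, 4]

#0 ALU src=r8,r1 dispatched  <A:0 Mu:1 Ld:1 B:1 rd:5 wr:3>
#1 ALU src=r3,r5 held:FU  <A:0 Mu:1 Ld:1 B:1 rd:5 wr:3>
#2 ALU src=r5,r1 held:FU  <A:0 Mu:1 Ld:1 B:1 rd:5 wr:3>
#3 BR src=r4,r5 dispatched  <A:0 Mu:1 Ld:1 B:0 rd:3 wr:3>
#4 MUL src=r8,r2 dispatched  <A:0 Mu:0 Ld:1 B:0 rd:1 wr:2>
#5 MUL src=r0,r8 held:FU  <A:0 Mu:0 Ld:1 B:0 rd:1 wr:2>
#6 MEM src=r5,r4 held:RD_PORT  <A:0 Mu:0 Ld:1 B:0 rd:1 wr:2>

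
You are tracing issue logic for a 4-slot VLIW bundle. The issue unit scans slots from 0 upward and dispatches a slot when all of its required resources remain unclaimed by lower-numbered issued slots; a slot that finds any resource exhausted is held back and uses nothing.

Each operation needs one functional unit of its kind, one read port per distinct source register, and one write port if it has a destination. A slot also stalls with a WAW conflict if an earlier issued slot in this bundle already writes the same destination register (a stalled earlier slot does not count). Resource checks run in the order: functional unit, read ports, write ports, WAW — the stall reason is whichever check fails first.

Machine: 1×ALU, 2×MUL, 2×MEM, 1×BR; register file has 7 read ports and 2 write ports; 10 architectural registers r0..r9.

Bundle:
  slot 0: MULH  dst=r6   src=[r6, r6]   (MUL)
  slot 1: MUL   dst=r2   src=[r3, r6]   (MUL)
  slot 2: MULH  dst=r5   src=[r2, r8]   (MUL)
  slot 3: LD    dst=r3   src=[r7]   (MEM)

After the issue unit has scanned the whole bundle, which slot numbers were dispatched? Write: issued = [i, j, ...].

(0) want 1×MUL +1rd +1wr — yes → AL1|MU1|ME2|BR1|rd6|wr1
(1) want 1×MUL +2rd +1wr — yes → AL1|MU0|ME2|BR1|rd4|wr0
(2) want 1×MUL +2rd +1wr — FU → AL1|MU0|ME2|BR1|rd4|wr0
(3) want 1×MEM +1rd +1wr — WR_PORT → AL1|MU0|ME2|BR1|rd4|wr0

issued = [0, 1]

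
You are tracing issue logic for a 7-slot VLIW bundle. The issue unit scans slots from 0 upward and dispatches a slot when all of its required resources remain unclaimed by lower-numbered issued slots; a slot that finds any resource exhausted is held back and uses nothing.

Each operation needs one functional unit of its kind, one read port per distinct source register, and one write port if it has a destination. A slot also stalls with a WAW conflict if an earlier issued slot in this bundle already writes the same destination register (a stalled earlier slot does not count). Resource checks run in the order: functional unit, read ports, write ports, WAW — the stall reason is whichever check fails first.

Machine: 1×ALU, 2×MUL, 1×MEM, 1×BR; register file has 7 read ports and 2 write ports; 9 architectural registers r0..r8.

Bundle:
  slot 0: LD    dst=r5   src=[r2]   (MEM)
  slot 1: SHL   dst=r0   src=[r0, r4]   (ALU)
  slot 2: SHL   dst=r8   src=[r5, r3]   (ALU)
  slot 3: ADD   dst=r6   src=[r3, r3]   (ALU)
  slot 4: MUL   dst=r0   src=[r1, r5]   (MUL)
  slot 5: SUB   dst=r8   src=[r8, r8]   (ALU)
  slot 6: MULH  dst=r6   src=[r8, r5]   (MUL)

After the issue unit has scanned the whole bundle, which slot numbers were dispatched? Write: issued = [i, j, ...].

#0 MEM src=r2 dispatched  <A:1 Mu:2 Ld:0 B:1 rd:6 wr:1>
#1 ALU src=r0,r4 dispatched  <A:0 Mu:2 Ld:0 B:1 rd:4 wr:0>
#2 ALU src=r5,r3 held:FU  <A:0 Mu:2 Ld:0 B:1 rd:4 wr:0>
#3 ALU src=r3,r3 held:FU  <A:0 Mu:2 Ld:0 B:1 rd:4 wr:0>
#4 MUL src=r1,r5 held:WR_PORT  <A:0 Mu:2 Ld:0 B:1 rd:4 wr:0>
#5 ALU src=r8,r8 held:FU  <A:0 Mu:2 Ld:0 B:1 rd:4 wr:0>
#6 MUL src=r8,r5 held:WR_PORT  <A:0 Mu:2 Ld:0 B:1 rd:4 wr:0>

issued = [0, 1]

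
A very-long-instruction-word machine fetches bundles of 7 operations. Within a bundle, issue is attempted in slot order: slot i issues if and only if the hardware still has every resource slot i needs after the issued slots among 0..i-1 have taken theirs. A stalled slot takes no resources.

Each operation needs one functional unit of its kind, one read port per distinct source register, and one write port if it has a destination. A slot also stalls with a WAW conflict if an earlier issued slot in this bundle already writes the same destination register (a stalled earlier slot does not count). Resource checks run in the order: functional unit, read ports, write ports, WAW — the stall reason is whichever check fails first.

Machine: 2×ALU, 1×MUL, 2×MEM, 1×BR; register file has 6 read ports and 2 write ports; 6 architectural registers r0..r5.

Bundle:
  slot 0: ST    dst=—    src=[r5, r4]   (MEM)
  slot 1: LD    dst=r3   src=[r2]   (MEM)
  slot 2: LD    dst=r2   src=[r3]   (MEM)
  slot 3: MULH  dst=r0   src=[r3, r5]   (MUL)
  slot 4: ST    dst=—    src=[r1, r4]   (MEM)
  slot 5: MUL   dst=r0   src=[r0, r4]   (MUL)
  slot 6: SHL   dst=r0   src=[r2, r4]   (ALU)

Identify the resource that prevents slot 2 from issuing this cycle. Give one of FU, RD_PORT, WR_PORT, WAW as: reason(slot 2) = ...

reason(slot 2) = FU

(0) want 1×MEM +2rd +0wr — yes → AL2|MU1|ME1|BR1|rd4|wr2
(1) want 1×MEM +1rd +1wr — yes → AL2|MU1|ME0|BR1|rd3|wr1
(2) want 1×MEM +1rd +1wr — FU → AL2|MU1|ME0|BR1|rd3|wr1
(3) want 1×MUL +2rd +1wr — yes → AL2|MU0|ME0|BR1|rd1|wr0
(4) want 1×MEM +2rd +0wr — FU → AL2|MU0|ME0|BR1|rd1|wr0
(5) want 1×MUL +2rd +1wr — FU → AL2|MU0|ME0|BR1|rd1|wr0
(6) want 1×ALU +2rd +1wr — RD_PORT → AL2|MU0|ME0|BR1|rd1|wr0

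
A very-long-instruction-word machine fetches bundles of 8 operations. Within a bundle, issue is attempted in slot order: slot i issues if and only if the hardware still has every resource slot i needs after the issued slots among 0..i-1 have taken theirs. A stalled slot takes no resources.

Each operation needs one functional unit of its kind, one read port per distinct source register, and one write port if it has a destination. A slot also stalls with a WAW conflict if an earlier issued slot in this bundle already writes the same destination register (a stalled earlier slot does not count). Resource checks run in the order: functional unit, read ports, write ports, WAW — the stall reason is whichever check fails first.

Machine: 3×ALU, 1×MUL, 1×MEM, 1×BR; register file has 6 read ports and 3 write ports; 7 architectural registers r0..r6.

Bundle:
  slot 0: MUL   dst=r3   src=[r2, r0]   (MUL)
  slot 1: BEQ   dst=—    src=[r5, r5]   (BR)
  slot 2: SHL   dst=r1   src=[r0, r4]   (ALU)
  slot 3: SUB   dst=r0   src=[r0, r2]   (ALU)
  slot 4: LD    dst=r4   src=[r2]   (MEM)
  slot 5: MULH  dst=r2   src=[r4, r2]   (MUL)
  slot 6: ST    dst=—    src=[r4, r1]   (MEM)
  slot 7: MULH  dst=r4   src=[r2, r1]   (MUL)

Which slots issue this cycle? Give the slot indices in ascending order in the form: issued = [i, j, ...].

issued = [0, 1, 2, 4]

  0. MUL→r3 ⇒ go  {3A/0Mu/1Ld/1B | 4r 2w}
  1. BR ⇒ go  {3A/0Mu/1Ld/0B | 3r 2w}
  2. ALU→r1 ⇒ go  {2A/0Mu/1Ld/0B | 1r 1w}
  3. ALU→r0 ⇒ no(RD_PORT)  {2A/0Mu/1Ld/0B | 1r 1w}
  4. MEM→r4 ⇒ go  {2A/0Mu/0Ld/0B | 0r 0w}
  5. MUL→r2 ⇒ no(FU)  {2A/0Mu/0Ld/0B | 0r 0w}
  6. MEM ⇒ no(FU)  {2A/0Mu/0Ld/0B | 0r 0w}
  7. MUL→r4 ⇒ no(FU)  {2A/0Mu/0Ld/0B | 0r 0w}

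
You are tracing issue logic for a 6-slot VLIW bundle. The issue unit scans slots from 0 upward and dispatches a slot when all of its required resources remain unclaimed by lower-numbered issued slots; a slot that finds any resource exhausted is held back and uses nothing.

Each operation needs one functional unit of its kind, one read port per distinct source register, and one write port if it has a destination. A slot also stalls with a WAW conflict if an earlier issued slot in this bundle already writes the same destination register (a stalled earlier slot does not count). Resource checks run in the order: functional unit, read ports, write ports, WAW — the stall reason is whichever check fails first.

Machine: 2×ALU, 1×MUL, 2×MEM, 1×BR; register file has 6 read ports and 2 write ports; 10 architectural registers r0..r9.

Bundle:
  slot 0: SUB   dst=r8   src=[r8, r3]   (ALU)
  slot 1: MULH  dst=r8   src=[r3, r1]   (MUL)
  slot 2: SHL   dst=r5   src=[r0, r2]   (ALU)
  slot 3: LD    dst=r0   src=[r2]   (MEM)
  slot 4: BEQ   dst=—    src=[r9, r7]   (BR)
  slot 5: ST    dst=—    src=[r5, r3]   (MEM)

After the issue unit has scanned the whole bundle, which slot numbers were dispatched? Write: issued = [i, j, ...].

issued = [0, 2, 4]

#0 ALU src=r8,r3 dispatched  <A:1 Mu:1 Ld:2 B:1 rd:4 wr:1>
#1 MUL src=r3,r1 held:WAW  <A:1 Mu:1 Ld:2 B:1 rd:4 wr:1>
#2 ALU src=r0,r2 dispatched  <A:0 Mu:1 Ld:2 B:1 rd:2 wr:0>
#3 MEM src=r2 held:WR_PORT  <A:0 Mu:1 Ld:2 B:1 rd:2 wr:0>
#4 BR src=r9,r7 dispatched  <A:0 Mu:1 Ld:2 B:0 rd:0 wr:0>
#5 MEM src=r5,r3 held:RD_PORT  <A:0 Mu:1 Ld:2 B:0 rd:0 wr:0>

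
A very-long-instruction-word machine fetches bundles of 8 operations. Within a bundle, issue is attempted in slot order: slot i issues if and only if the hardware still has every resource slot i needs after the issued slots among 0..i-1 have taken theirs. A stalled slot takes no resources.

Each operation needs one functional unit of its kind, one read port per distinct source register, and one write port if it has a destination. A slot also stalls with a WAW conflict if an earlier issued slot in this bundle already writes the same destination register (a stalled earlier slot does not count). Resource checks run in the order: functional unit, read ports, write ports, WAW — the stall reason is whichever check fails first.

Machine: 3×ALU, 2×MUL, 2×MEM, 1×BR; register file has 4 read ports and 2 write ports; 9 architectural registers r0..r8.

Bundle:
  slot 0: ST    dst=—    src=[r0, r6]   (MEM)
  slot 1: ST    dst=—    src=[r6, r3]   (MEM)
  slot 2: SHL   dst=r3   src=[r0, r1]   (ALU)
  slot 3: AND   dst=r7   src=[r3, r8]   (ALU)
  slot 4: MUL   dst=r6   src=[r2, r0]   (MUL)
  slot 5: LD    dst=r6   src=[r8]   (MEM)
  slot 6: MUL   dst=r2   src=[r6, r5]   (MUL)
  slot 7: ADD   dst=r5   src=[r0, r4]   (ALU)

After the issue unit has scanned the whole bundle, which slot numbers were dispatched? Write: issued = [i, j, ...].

  0. MEM ⇒ go  {3A/2Mu/1Ld/1B | 2r 2w}
  1. MEM ⇒ go  {3A/2Mu/0Ld/1B | 0r 2w}
  2. ALU→r3 ⇒ no(RD_PORT)  {3A/2Mu/0Ld/1B | 0r 2w}
  3. ALU→r7 ⇒ no(RD_PORT)  {3A/2Mu/0Ld/1B | 0r 2w}
  4. MUL→r6 ⇒ no(RD_PORT)  {3A/2Mu/0Ld/1B | 0r 2w}
  5. MEM→r6 ⇒ no(FU)  {3A/2Mu/0Ld/1B | 0r 2w}
  6. MUL→r2 ⇒ no(RD_PORT)  {3A/2Mu/0Ld/1B | 0r 2w}
  7. ALU→r5 ⇒ no(RD_PORT)  {3A/2Mu/0Ld/1B | 0r 2w}

issued = [0, 1]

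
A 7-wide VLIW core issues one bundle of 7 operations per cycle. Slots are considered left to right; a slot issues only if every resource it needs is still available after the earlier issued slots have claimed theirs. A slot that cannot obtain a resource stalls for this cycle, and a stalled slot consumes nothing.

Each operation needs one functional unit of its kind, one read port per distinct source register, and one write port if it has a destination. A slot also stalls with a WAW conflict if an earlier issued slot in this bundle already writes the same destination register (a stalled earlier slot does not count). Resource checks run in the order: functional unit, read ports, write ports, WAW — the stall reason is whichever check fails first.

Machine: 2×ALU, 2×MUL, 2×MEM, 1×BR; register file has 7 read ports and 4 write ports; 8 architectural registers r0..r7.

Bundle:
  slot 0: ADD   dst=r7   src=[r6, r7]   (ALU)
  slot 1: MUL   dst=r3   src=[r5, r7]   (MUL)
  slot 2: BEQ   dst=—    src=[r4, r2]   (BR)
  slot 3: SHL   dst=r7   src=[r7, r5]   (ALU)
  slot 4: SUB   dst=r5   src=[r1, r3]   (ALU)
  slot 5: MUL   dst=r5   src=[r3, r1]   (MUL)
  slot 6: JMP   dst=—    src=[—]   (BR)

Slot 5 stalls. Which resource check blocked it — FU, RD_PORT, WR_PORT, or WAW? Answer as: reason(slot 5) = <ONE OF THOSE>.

reason(slot 5) = RD_PORT

[0] ALU needs rd=2 wr=1: ok; after: ALU=1 MUL=2 MEM=2 BR=1, R=5, W=3
[1] MUL needs rd=2 wr=1: ok; after: ALU=1 MUL=1 MEM=2 BR=1, R=3, W=2
[2] BR needs rd=2 wr=0: ok; after: ALU=1 MUL=1 MEM=2 BR=0, R=1, W=2
[3] ALU needs rd=2 wr=1: RD_PORT; after: ALU=1 MUL=1 MEM=2 BR=0, R=1, W=2
[4] ALU needs rd=2 wr=1: RD_PORT; after: ALU=1 MUL=1 MEM=2 BR=0, R=1, W=2
[5] MUL needs rd=2 wr=1: RD_PORT; after: ALU=1 MUL=1 MEM=2 BR=0, R=1, W=2
[6] BR needs rd=0 wr=0: FU; after: ALU=1 MUL=1 MEM=2 BR=0, R=1, W=2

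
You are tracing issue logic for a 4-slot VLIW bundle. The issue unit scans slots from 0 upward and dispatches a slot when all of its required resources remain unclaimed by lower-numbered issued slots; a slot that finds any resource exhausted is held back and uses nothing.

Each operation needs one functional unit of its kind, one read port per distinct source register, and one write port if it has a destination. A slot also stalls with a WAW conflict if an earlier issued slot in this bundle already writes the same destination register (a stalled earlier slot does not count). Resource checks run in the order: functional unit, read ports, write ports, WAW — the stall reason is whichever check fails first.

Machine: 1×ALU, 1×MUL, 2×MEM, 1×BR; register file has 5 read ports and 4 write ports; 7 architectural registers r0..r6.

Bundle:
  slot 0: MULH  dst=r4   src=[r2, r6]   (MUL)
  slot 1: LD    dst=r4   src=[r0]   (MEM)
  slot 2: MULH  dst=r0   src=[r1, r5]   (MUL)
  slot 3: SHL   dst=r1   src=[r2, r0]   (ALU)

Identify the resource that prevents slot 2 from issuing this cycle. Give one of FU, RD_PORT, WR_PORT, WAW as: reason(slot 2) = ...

[0] MUL needs rd=2 wr=1: ok; after: ALU=1 MUL=0 MEM=2 BR=1, R=3, W=3
[1] MEM needs rd=1 wr=1: WAW; after: ALU=1 MUL=0 MEM=2 BR=1, R=3, W=3
[2] MUL needs rd=2 wr=1: FU; after: ALU=1 MUL=0 MEM=2 BR=1, R=3, W=3
[3] ALU needs rd=2 wr=1: ok; after: ALU=0 MUL=0 MEM=2 BR=1, R=1, W=2

reason(slot 2) = FU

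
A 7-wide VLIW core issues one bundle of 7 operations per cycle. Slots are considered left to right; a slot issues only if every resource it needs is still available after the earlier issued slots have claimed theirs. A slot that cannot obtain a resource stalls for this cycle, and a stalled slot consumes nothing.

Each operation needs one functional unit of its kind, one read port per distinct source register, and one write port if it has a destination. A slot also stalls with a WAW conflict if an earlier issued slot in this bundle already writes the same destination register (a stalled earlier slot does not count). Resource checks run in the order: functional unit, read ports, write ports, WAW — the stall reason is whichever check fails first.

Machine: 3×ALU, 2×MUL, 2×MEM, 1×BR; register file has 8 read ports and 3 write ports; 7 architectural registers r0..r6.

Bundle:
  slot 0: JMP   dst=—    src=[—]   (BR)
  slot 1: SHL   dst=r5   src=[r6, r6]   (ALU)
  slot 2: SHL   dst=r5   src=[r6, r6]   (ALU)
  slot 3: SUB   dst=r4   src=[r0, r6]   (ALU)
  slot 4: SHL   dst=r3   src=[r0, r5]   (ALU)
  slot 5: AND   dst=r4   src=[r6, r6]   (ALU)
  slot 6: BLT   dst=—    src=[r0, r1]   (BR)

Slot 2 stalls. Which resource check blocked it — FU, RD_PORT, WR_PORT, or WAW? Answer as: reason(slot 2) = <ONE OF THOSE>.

reason(slot 2) = WAW

(0) want 1×BR +0rd +0wr — yes → AL3|MU2|ME2|BR0|rd8|wr3
(1) want 1×ALU +1rd +1wr — yes → AL2|MU2|ME2|BR0|rd7|wr2
(2) want 1×ALU +1rd +1wr — WAW → AL2|MU2|ME2|BR0|rd7|wr2
(3) want 1×ALU +2rd +1wr — yes → AL1|MU2|ME2|BR0|rd5|wr1
(4) want 1×ALU +2rd +1wr — yes → AL0|MU2|ME2|BR0|rd3|wr0
(5) want 1×ALU +1rd +1wr — FU → AL0|MU2|ME2|BR0|rd3|wr0
(6) want 1×BR +2rd +0wr — FU → AL0|MU2|ME2|BR0|rd3|wr0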